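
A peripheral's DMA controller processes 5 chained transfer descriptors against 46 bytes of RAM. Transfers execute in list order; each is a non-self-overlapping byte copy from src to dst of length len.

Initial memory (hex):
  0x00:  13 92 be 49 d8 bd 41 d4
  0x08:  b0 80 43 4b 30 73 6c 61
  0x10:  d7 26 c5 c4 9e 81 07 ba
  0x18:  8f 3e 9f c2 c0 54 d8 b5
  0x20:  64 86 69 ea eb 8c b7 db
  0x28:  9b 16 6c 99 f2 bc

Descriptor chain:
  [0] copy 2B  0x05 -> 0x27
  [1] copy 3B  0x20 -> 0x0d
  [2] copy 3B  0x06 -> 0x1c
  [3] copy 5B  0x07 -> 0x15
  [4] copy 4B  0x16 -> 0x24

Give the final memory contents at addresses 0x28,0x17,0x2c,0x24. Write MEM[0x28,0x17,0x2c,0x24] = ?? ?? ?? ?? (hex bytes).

MEM[0x28,0x17,0x2c,0x24] = 41 80 f2 b0

D0: mem[0x27..0x28] <- [bd 41]
D1: mem[0x0d..0x0f] <- [64 86 69]
D2: mem[0x1c..0x1e] <- [41 d4 b0]
D3: mem[0x15..0x19] <- [d4 b0 80 43 4b]
D4: mem[0x24..0x27] <- [b0 80 43 4b]
query mem[0x28]=0x41, mem[0x17]=0x80, mem[0x2c]=0xf2, mem[0x24]=0xb0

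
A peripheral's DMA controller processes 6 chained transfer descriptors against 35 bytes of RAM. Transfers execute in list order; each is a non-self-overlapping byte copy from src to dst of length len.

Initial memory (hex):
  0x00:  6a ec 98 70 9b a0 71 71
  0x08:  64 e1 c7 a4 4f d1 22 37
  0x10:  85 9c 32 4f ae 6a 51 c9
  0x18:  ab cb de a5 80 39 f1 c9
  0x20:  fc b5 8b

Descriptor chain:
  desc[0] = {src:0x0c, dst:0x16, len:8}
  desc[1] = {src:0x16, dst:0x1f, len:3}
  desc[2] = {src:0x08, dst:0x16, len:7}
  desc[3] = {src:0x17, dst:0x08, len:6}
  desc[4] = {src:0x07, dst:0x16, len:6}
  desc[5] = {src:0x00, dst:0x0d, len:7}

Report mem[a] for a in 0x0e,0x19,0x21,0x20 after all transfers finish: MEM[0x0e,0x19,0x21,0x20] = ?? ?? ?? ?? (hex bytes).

MEM[0x0e,0x19,0x21,0x20] = ec a4 22 d1

  after D0: wrote 8B at 0x16 = 4fd12237859c324f
  after D1: wrote 3B at 0x1f = 4fd122
  after D2: wrote 7B at 0x16 = 64e1c7a44fd122
  after D3: wrote 6B at 0x08 = e1c7a44fd122
  after D4: wrote 6B at 0x16 = 71e1c7a44fd1
  after D5: wrote 7B at 0x0d = 6aec98709ba071
query mem[0x0e]=0xec, mem[0x19]=0xa4, mem[0x21]=0x22, mem[0x20]=0xd1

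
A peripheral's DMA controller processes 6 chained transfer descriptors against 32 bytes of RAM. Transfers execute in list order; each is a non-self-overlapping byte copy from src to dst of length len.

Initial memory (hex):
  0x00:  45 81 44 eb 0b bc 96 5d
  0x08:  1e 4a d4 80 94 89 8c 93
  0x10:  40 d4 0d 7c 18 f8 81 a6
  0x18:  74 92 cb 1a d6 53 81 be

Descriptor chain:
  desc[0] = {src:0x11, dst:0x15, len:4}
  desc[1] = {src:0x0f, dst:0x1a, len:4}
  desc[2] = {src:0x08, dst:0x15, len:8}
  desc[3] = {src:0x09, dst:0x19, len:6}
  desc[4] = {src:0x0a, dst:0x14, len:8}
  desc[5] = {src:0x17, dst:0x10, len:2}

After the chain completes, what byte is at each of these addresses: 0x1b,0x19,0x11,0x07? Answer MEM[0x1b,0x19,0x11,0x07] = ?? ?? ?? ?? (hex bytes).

  after D0: wrote 4B at 0x15 = d40d7c18
  after D1: wrote 4B at 0x1a = 9340d40d
  after D2: wrote 8B at 0x15 = 1e4ad48094898c93
  after D3: wrote 6B at 0x19 = 4ad48094898c
  after D4: wrote 8B at 0x14 = d48094898c9340d4
  after D5: wrote 2B at 0x10 = 898c
query mem[0x1b]=0xd4, mem[0x19]=0x93, mem[0x11]=0x8c, mem[0x07]=0x5d

MEM[0x1b,0x19,0x11,0x07] = d4 93 8c 5d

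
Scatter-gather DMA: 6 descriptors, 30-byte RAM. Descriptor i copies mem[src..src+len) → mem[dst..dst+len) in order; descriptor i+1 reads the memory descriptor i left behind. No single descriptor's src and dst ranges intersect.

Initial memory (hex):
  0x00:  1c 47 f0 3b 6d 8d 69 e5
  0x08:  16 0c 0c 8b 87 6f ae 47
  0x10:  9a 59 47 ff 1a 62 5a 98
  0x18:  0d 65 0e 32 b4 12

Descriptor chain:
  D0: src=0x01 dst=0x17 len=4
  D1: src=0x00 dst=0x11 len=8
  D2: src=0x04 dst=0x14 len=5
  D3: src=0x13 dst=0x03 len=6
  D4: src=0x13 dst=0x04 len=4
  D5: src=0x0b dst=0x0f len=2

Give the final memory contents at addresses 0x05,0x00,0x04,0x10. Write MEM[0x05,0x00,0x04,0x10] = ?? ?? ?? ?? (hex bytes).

D0: mem[0x17..0x1a] <- [47 f0 3b 6d]
D1: mem[0x11..0x18] <- [1c 47 f0 3b 6d 8d 69 e5]
D2: mem[0x14..0x18] <- [6d 8d 69 e5 16]
D3: mem[0x03..0x08] <- [f0 6d 8d 69 e5 16]
D4: mem[0x04..0x07] <- [f0 6d 8d 69]
D5: mem[0x0f..0x10] <- [8b 87]
query mem[0x05]=0x6d, mem[0x00]=0x1c, mem[0x04]=0xf0, mem[0x10]=0x87

MEM[0x05,0x00,0x04,0x10] = 6d 1c f0 87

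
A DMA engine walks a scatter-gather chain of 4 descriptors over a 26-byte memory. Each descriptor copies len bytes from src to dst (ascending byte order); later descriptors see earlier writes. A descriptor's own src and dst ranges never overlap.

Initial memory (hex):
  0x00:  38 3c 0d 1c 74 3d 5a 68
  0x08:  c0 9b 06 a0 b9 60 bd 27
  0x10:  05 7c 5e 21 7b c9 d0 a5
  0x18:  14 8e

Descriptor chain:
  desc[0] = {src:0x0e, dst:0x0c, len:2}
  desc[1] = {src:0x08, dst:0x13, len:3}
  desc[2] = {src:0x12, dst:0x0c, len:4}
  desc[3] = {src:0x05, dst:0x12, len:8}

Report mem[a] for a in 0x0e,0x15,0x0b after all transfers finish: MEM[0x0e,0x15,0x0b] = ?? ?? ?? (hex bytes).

[0] 0x0e->0x0c len=2 : bd 27
[1] 0x08->0x13 len=3 : c0 9b 06
[2] 0x12->0x0c len=4 : 5e c0 9b 06
[3] 0x05->0x12 len=8 : 3d 5a 68 c0 9b 06 a0 5e
query mem[0x0e]=0x9b, mem[0x15]=0xc0, mem[0x0b]=0xa0

MEM[0x0e,0x15,0x0b] = 9b c0 a0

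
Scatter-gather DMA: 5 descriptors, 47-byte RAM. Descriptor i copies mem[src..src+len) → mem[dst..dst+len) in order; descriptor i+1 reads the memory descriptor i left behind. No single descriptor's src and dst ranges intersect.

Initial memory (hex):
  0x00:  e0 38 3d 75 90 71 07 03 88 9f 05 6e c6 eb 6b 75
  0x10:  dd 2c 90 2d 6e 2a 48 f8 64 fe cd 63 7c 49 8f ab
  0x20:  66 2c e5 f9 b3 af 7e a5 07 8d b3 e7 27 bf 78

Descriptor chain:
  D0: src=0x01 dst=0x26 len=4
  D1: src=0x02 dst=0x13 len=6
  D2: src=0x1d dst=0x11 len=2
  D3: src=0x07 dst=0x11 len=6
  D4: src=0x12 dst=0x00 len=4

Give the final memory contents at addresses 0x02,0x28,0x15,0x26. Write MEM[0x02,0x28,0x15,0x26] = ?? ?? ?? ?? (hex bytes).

  after D0: wrote 4B at 0x26 = 383d7590
  after D1: wrote 6B at 0x13 = 3d7590710703
  after D2: wrote 2B at 0x11 = 498f
  after D3: wrote 6B at 0x11 = 03889f056ec6
  after D4: wrote 4B at 0x00 = 889f056e
query mem[0x02]=0x05, mem[0x28]=0x75, mem[0x15]=0x6e, mem[0x26]=0x38

MEM[0x02,0x28,0x15,0x26] = 05 75 6e 38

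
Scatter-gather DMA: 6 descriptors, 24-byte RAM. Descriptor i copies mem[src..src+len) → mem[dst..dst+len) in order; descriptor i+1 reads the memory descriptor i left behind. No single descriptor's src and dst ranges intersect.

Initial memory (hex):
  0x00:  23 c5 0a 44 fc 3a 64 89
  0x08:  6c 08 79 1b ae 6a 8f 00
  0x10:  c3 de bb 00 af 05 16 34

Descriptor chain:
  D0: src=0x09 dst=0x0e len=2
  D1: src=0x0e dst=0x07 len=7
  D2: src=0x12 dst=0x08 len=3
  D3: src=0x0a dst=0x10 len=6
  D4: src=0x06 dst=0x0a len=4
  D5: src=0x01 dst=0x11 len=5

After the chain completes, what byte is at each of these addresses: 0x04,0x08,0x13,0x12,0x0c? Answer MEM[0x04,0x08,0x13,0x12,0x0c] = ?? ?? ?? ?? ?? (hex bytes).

MEM[0x04,0x08,0x13,0x12,0x0c] = fc bb 44 0a bb

D0: mem[0x0e..0x0f] <- [08 79]
D1: mem[0x07..0x0d] <- [08 79 c3 de bb 00 af]
D2: mem[0x08..0x0a] <- [bb 00 af]
D3: mem[0x10..0x15] <- [af bb 00 af 08 79]
D4: mem[0x0a..0x0d] <- [64 08 bb 00]
D5: mem[0x11..0x15] <- [c5 0a 44 fc 3a]
query mem[0x04]=0xfc, mem[0x08]=0xbb, mem[0x13]=0x44, mem[0x12]=0x0a, mem[0x0c]=0xbb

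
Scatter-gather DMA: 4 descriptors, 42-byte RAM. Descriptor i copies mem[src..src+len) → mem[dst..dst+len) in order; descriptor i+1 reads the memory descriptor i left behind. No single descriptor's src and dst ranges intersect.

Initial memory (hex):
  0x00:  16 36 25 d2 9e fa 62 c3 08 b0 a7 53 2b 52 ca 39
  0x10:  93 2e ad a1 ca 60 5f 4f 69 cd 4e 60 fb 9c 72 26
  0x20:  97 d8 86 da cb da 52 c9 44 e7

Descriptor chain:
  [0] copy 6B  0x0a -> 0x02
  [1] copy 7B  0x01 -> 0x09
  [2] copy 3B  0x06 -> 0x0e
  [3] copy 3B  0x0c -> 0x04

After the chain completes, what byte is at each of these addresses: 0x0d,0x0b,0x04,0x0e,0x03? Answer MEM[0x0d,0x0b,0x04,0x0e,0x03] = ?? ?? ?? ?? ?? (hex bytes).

D0: mem[0x02..0x07] <- [a7 53 2b 52 ca 39]
D1: mem[0x09..0x0f] <- [36 a7 53 2b 52 ca 39]
D2: mem[0x0e..0x10] <- [ca 39 08]
D3: mem[0x04..0x06] <- [2b 52 ca]
query mem[0x0d]=0x52, mem[0x0b]=0x53, mem[0x04]=0x2b, mem[0x0e]=0xca, mem[0x03]=0x53

MEM[0x0d,0x0b,0x04,0x0e,0x03] = 52 53 2b ca 53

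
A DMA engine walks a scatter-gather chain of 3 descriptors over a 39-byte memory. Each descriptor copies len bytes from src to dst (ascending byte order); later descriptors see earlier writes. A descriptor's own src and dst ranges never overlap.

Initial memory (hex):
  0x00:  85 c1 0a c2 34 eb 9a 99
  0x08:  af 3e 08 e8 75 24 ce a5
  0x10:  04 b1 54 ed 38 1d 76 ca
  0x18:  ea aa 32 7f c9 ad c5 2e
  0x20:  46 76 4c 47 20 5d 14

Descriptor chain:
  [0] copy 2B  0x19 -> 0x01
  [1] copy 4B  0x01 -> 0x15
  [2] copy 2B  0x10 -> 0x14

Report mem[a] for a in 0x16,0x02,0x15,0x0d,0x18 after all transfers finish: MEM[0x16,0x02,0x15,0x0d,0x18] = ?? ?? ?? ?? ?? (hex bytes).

[0] 0x19->0x01 len=2 : aa 32
[1] 0x01->0x15 len=4 : aa 32 c2 34
[2] 0x10->0x14 len=2 : 04 b1
query mem[0x16]=0x32, mem[0x02]=0x32, mem[0x15]=0xb1, mem[0x0d]=0x24, mem[0x18]=0x34

MEM[0x16,0x02,0x15,0x0d,0x18] = 32 32 b1 24 34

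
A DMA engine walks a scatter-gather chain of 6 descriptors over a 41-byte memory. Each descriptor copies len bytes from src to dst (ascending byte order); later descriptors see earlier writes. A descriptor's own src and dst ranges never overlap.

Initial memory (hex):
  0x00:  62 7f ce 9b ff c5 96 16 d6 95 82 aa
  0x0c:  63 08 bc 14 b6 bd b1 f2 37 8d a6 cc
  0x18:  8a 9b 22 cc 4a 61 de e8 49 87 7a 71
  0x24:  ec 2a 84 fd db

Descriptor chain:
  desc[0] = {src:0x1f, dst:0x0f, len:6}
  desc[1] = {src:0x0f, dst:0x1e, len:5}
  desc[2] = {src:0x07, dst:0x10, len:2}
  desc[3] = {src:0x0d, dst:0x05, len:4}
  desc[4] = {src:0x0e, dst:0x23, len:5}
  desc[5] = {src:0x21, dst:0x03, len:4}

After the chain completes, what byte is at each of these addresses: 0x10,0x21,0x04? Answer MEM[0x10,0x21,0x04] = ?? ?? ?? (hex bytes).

  after D0: wrote 6B at 0x0f = e849877a71ec
  after D1: wrote 5B at 0x1e = e849877a71
  after D2: wrote 2B at 0x10 = 16d6
  after D3: wrote 4B at 0x05 = 08bce816
  after D4: wrote 5B at 0x23 = bce816d67a
  after D5: wrote 4B at 0x03 = 7a71bce8
query mem[0x10]=0x16, mem[0x21]=0x7a, mem[0x04]=0x71

MEM[0x10,0x21,0x04] = 16 7a 71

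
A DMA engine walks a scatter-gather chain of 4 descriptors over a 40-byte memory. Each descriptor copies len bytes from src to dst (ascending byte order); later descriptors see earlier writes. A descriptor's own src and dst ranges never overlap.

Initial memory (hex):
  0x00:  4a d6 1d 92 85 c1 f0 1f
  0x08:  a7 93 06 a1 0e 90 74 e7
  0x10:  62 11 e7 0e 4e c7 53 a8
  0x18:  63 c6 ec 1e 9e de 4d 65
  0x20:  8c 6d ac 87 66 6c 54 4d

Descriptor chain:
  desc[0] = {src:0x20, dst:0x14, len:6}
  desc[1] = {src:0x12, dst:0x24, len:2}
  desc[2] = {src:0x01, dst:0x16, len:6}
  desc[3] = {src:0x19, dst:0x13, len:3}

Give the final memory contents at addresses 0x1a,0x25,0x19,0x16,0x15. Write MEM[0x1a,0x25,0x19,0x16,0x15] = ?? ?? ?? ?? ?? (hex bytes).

MEM[0x1a,0x25,0x19,0x16,0x15] = c1 0e 85 d6 f0

D0: mem[0x14..0x19] <- [8c 6d ac 87 66 6c]
D1: mem[0x24..0x25] <- [e7 0e]
D2: mem[0x16..0x1b] <- [d6 1d 92 85 c1 f0]
D3: mem[0x13..0x15] <- [85 c1 f0]
query mem[0x1a]=0xc1, mem[0x25]=0x0e, mem[0x19]=0x85, mem[0x16]=0xd6, mem[0x15]=0xf0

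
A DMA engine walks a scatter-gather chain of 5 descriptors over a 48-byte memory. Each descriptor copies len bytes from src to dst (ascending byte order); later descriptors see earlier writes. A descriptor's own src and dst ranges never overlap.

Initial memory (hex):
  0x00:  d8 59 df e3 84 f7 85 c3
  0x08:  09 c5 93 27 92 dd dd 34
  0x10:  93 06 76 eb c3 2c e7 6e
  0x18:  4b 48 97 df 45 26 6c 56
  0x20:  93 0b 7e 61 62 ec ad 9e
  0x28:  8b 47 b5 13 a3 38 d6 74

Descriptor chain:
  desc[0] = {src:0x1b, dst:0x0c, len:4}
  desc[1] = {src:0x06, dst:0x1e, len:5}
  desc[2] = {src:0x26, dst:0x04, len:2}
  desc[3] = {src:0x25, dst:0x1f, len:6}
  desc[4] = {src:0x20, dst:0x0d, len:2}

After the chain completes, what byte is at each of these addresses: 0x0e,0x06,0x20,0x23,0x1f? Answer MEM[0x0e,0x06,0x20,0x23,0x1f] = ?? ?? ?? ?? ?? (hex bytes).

MEM[0x0e,0x06,0x20,0x23,0x1f] = 9e 85 ad 47 ec

#0 dst[0x0c+4] := {0xdf,0x45,0x26,0x6c}
#1 dst[0x1e+5] := {0x85,0xc3,0x09,0xc5,0x93}
#2 dst[0x04+2] := {0xad,0x9e}
#3 dst[0x1f+6] := {0xec,0xad,0x9e,0x8b,0x47,0xb5}
#4 dst[0x0d+2] := {0xad,0x9e}
query mem[0x0e]=0x9e, mem[0x06]=0x85, mem[0x20]=0xad, mem[0x23]=0x47, mem[0x1f]=0xec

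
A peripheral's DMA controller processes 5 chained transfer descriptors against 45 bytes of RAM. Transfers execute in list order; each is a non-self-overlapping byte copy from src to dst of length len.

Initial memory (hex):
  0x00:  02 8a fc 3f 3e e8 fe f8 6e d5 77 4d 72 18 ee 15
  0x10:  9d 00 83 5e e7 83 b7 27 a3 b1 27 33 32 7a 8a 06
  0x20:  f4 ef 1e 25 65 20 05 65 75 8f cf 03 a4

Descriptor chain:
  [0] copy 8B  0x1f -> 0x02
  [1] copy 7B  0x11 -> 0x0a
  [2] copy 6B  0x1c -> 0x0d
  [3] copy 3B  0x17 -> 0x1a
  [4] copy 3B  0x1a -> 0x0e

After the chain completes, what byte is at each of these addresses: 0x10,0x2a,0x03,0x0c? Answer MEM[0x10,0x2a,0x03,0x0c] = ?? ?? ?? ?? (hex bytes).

MEM[0x10,0x2a,0x03,0x0c] = b1 cf f4 5e

D0: mem[0x02..0x09] <- [06 f4 ef 1e 25 65 20 05]
D1: mem[0x0a..0x10] <- [00 83 5e e7 83 b7 27]
D2: mem[0x0d..0x12] <- [32 7a 8a 06 f4 ef]
D3: mem[0x1a..0x1c] <- [27 a3 b1]
D4: mem[0x0e..0x10] <- [27 a3 b1]
query mem[0x10]=0xb1, mem[0x2a]=0xcf, mem[0x03]=0xf4, mem[0x0c]=0x5e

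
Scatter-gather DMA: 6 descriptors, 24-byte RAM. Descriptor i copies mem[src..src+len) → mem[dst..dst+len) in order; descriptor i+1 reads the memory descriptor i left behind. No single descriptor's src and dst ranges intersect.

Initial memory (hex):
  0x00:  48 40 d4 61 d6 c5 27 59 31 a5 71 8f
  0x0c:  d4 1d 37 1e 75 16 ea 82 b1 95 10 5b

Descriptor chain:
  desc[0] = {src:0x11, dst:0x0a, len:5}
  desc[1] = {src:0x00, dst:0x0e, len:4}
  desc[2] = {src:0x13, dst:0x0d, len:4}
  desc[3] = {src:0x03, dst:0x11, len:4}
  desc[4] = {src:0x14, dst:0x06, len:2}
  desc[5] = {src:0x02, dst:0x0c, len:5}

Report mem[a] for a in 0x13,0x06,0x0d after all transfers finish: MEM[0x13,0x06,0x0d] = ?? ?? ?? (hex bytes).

MEM[0x13,0x06,0x0d] = c5 27 61

D0: mem[0x0a..0x0e] <- [16 ea 82 b1 95]
D1: mem[0x0e..0x11] <- [48 40 d4 61]
D2: mem[0x0d..0x10] <- [82 b1 95 10]
D3: mem[0x11..0x14] <- [61 d6 c5 27]
D4: mem[0x06..0x07] <- [27 95]
D5: mem[0x0c..0x10] <- [d4 61 d6 c5 27]
query mem[0x13]=0xc5, mem[0x06]=0x27, mem[0x0d]=0x61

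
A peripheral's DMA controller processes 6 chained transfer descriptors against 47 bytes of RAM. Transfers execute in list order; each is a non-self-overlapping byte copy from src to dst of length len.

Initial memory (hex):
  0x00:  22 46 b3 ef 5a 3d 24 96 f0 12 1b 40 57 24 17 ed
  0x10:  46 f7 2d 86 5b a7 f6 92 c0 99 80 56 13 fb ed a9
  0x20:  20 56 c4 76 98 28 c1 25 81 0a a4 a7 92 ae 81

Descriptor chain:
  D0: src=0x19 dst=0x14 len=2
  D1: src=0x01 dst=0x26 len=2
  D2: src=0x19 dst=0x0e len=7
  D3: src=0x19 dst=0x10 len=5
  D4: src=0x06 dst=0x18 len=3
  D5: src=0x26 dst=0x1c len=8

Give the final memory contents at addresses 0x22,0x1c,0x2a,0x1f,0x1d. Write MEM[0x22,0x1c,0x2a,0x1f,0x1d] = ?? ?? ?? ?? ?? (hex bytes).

MEM[0x22,0x1c,0x2a,0x1f,0x1d] = 92 46 a4 0a b3

  after D0: wrote 2B at 0x14 = 9980
  after D1: wrote 2B at 0x26 = 46b3
  after D2: wrote 7B at 0x0e = 99805613fbeda9
  after D3: wrote 5B at 0x10 = 99805613fb
  after D4: wrote 3B at 0x18 = 2496f0
  after D5: wrote 8B at 0x1c = 46b3810aa4a792ae
query mem[0x22]=0x92, mem[0x1c]=0x46, mem[0x2a]=0xa4, mem[0x1f]=0x0a, mem[0x1d]=0xb3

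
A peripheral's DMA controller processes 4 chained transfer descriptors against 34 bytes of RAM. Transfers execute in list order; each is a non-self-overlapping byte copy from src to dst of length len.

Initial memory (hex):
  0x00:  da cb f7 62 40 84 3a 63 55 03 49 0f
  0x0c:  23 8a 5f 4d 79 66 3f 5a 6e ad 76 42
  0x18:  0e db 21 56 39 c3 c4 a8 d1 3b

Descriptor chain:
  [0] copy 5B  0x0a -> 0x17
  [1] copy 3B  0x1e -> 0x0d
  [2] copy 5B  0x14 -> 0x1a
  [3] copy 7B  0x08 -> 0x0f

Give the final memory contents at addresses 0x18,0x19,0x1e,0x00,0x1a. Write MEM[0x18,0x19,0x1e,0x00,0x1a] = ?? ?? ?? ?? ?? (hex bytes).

MEM[0x18,0x19,0x1e,0x00,0x1a] = 0f 23 0f da 6e

#0 dst[0x17+5] := {0x49,0x0f,0x23,0x8a,0x5f}
#1 dst[0x0d+3] := {0xc4,0xa8,0xd1}
#2 dst[0x1a+5] := {0x6e,0xad,0x76,0x49,0x0f}
#3 dst[0x0f+7] := {0x55,0x03,0x49,0x0f,0x23,0xc4,0xa8}
query mem[0x18]=0x0f, mem[0x19]=0x23, mem[0x1e]=0x0f, mem[0x00]=0xda, mem[0x1a]=0x6e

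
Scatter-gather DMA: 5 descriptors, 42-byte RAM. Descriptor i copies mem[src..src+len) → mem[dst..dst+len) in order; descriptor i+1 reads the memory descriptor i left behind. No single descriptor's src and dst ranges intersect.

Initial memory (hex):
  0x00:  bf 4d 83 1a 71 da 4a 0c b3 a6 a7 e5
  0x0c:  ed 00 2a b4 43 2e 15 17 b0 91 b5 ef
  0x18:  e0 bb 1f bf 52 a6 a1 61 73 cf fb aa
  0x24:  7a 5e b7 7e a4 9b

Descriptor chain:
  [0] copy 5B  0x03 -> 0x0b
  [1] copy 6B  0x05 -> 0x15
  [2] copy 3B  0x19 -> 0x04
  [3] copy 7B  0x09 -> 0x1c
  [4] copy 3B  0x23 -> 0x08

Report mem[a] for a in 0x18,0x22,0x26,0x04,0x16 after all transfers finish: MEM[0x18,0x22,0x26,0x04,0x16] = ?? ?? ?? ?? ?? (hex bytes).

D0: mem[0x0b..0x0f] <- [1a 71 da 4a 0c]
D1: mem[0x15..0x1a] <- [da 4a 0c b3 a6 a7]
D2: mem[0x04..0x06] <- [a6 a7 bf]
D3: mem[0x1c..0x22] <- [a6 a7 1a 71 da 4a 0c]
D4: mem[0x08..0x0a] <- [aa 7a 5e]
query mem[0x18]=0xb3, mem[0x22]=0x0c, mem[0x26]=0xb7, mem[0x04]=0xa6, mem[0x16]=0x4a

MEM[0x18,0x22,0x26,0x04,0x16] = b3 0c b7 a6 4a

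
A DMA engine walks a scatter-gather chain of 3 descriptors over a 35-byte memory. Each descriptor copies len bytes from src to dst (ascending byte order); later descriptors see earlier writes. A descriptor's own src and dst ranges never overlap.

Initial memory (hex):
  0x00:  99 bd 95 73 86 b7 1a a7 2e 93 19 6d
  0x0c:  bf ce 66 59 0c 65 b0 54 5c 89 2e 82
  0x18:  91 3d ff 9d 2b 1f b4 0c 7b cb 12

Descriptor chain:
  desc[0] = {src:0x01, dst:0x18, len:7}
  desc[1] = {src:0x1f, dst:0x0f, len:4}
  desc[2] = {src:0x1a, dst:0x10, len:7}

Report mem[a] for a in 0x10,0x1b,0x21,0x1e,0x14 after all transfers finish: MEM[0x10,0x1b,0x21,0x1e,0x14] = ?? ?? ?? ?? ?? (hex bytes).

MEM[0x10,0x1b,0x21,0x1e,0x14] = 73 86 cb a7 a7

[0] 0x01->0x18 len=7 : bd 95 73 86 b7 1a a7
[1] 0x1f->0x0f len=4 : 0c 7b cb 12
[2] 0x1a->0x10 len=7 : 73 86 b7 1a a7 0c 7b
query mem[0x10]=0x73, mem[0x1b]=0x86, mem[0x21]=0xcb, mem[0x1e]=0xa7, mem[0x14]=0xa7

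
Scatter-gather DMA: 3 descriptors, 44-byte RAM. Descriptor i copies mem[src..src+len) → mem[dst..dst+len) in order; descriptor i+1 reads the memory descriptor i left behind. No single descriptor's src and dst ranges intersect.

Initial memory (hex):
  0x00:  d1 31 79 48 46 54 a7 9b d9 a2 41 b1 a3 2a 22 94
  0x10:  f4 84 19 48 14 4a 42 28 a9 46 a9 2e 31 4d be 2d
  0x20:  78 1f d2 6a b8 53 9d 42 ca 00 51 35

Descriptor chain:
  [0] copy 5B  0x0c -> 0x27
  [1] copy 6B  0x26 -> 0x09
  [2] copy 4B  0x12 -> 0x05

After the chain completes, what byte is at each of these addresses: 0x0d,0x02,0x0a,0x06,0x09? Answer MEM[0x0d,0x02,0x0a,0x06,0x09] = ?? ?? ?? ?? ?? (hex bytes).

MEM[0x0d,0x02,0x0a,0x06,0x09] = 94 79 a3 48 9d

D0: mem[0x27..0x2b] <- [a3 2a 22 94 f4]
D1: mem[0x09..0x0e] <- [9d a3 2a 22 94 f4]
D2: mem[0x05..0x08] <- [19 48 14 4a]
query mem[0x0d]=0x94, mem[0x02]=0x79, mem[0x0a]=0xa3, mem[0x06]=0x48, mem[0x09]=0x9d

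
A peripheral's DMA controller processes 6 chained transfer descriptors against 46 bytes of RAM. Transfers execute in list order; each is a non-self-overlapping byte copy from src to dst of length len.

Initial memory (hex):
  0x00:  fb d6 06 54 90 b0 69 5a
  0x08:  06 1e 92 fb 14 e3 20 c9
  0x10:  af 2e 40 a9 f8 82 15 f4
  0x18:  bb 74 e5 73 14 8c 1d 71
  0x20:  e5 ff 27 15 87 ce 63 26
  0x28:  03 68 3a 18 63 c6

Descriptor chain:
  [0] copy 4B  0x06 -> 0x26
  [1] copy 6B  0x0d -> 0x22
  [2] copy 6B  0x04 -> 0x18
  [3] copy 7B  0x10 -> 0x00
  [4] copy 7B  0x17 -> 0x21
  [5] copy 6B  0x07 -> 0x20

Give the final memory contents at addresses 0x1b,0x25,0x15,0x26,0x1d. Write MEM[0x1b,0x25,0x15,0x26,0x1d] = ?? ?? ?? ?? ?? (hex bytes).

MEM[0x1b,0x25,0x15,0x26,0x1d] = 5a 14 82 06 1e

  after D0: wrote 4B at 0x26 = 695a061e
  after D1: wrote 6B at 0x22 = e320c9af2e40
  after D2: wrote 6B at 0x18 = 90b0695a061e
  after D3: wrote 7B at 0x00 = af2e40a9f88215
  after D4: wrote 7B at 0x21 = f490b0695a061e
  after D5: wrote 6B at 0x20 = 5a061e92fb14
query mem[0x1b]=0x5a, mem[0x25]=0x14, mem[0x15]=0x82, mem[0x26]=0x06, mem[0x1d]=0x1e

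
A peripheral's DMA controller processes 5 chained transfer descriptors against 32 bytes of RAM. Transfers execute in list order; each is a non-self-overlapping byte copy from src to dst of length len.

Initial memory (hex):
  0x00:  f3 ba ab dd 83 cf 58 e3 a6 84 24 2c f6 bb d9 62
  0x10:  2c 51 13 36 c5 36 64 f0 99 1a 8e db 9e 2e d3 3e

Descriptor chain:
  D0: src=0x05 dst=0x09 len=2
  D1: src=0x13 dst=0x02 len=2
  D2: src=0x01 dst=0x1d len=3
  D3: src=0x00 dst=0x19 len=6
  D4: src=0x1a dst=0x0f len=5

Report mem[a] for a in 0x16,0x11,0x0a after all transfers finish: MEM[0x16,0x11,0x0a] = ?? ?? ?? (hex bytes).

#0 dst[0x09+2] := {0xcf,0x58}
#1 dst[0x02+2] := {0x36,0xc5}
#2 dst[0x1d+3] := {0xba,0x36,0xc5}
#3 dst[0x19+6] := {0xf3,0xba,0x36,0xc5,0x83,0xcf}
#4 dst[0x0f+5] := {0xba,0x36,0xc5,0x83,0xcf}
query mem[0x16]=0x64, mem[0x11]=0xc5, mem[0x0a]=0x58

MEM[0x16,0x11,0x0a] = 64 c5 58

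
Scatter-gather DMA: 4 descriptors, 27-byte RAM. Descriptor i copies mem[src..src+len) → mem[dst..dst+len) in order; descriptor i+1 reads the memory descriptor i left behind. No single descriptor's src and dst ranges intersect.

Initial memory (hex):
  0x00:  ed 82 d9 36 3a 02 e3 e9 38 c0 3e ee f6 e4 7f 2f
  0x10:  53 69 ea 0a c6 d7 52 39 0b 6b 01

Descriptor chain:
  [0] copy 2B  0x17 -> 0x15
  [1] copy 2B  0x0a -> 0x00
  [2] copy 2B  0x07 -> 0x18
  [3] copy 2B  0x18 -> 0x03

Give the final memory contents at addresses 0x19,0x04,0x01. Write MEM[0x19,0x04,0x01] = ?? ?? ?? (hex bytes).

  after D0: wrote 2B at 0x15 = 390b
  after D1: wrote 2B at 0x00 = 3eee
  after D2: wrote 2B at 0x18 = e938
  after D3: wrote 2B at 0x03 = e938
query mem[0x19]=0x38, mem[0x04]=0x38, mem[0x01]=0xee

MEM[0x19,0x04,0x01] = 38 38 ee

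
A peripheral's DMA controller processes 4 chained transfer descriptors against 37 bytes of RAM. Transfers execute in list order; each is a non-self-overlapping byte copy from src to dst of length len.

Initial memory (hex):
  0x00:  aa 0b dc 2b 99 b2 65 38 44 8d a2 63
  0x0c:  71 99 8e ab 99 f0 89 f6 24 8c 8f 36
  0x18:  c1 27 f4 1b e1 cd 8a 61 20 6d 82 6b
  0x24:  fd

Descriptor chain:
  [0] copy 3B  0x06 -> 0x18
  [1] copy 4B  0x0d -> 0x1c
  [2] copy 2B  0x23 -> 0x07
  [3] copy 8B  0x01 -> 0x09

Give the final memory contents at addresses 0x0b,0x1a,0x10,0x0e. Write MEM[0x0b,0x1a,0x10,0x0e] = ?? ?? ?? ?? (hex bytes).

D0: mem[0x18..0x1a] <- [65 38 44]
D1: mem[0x1c..0x1f] <- [99 8e ab 99]
D2: mem[0x07..0x08] <- [6b fd]
D3: mem[0x09..0x10] <- [0b dc 2b 99 b2 65 6b fd]
query mem[0x0b]=0x2b, mem[0x1a]=0x44, mem[0x10]=0xfd, mem[0x0e]=0x65

MEM[0x0b,0x1a,0x10,0x0e] = 2b 44 fd 65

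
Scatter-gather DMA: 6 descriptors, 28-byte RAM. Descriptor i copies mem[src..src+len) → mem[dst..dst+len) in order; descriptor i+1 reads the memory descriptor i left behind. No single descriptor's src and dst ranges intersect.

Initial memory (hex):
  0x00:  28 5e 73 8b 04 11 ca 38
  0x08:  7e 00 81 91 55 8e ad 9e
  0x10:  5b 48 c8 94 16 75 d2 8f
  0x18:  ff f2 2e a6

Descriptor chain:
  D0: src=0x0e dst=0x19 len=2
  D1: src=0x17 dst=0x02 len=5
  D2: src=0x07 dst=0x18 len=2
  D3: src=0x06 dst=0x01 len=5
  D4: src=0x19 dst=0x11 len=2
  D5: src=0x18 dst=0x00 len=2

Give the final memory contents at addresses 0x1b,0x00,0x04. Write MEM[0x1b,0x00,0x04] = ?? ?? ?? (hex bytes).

MEM[0x1b,0x00,0x04] = a6 38 00

[0] 0x0e->0x19 len=2 : ad 9e
[1] 0x17->0x02 len=5 : 8f ff ad 9e a6
[2] 0x07->0x18 len=2 : 38 7e
[3] 0x06->0x01 len=5 : a6 38 7e 00 81
[4] 0x19->0x11 len=2 : 7e 9e
[5] 0x18->0x00 len=2 : 38 7e
query mem[0x1b]=0xa6, mem[0x00]=0x38, mem[0x04]=0x00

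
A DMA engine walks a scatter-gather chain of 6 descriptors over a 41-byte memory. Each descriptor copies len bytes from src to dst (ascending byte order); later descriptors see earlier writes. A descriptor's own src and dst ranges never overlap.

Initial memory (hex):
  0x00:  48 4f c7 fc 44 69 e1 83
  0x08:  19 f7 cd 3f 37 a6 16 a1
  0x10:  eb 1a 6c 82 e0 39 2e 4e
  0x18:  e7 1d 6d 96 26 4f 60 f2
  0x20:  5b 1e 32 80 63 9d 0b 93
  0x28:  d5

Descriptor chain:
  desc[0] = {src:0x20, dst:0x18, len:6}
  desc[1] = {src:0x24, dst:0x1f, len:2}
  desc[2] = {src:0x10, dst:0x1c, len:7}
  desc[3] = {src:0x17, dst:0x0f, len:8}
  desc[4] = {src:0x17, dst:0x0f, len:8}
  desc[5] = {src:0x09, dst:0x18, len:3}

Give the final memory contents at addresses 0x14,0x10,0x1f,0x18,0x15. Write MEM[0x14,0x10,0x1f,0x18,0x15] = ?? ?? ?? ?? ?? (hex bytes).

MEM[0x14,0x10,0x1f,0x18,0x15] = eb 5b 82 f7 1a

#0 dst[0x18+6] := {0x5b,0x1e,0x32,0x80,0x63,0x9d}
#1 dst[0x1f+2] := {0x63,0x9d}
#2 dst[0x1c+7] := {0xeb,0x1a,0x6c,0x82,0xe0,0x39,0x2e}
#3 dst[0x0f+8] := {0x4e,0x5b,0x1e,0x32,0x80,0xeb,0x1a,0x6c}
#4 dst[0x0f+8] := {0x4e,0x5b,0x1e,0x32,0x80,0xeb,0x1a,0x6c}
#5 dst[0x18+3] := {0xf7,0xcd,0x3f}
query mem[0x14]=0xeb, mem[0x10]=0x5b, mem[0x1f]=0x82, mem[0x18]=0xf7, mem[0x15]=0x1a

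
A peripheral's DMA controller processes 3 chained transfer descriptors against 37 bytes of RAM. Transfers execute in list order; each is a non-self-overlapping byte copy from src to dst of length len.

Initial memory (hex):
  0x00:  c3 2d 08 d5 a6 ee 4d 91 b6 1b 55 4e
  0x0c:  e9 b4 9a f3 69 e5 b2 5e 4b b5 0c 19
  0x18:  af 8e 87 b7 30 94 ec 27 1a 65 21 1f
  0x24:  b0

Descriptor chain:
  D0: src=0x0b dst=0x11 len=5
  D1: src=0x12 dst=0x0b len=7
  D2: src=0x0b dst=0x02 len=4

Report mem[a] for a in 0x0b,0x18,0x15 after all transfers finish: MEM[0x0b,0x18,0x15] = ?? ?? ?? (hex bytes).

MEM[0x0b,0x18,0x15] = e9 af f3

#0 dst[0x11+5] := {0x4e,0xe9,0xb4,0x9a,0xf3}
#1 dst[0x0b+7] := {0xe9,0xb4,0x9a,0xf3,0x0c,0x19,0xaf}
#2 dst[0x02+4] := {0xe9,0xb4,0x9a,0xf3}
query mem[0x0b]=0xe9, mem[0x18]=0xaf, mem[0x15]=0xf3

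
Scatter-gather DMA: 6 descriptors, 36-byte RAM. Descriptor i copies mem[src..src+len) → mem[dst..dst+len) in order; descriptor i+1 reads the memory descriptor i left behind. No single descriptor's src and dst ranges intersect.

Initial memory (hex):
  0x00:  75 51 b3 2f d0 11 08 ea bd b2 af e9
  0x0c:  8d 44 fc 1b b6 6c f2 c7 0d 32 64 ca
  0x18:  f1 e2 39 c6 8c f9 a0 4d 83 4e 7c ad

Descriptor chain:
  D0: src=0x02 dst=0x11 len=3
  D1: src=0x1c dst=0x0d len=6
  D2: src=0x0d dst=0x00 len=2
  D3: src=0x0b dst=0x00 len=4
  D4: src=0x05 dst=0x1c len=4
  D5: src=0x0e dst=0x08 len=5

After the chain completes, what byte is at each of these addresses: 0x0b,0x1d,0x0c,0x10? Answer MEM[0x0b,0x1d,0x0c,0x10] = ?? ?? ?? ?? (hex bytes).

MEM[0x0b,0x1d,0x0c,0x10] = 83 08 4e 4d

D0: mem[0x11..0x13] <- [b3 2f d0]
D1: mem[0x0d..0x12] <- [8c f9 a0 4d 83 4e]
D2: mem[0x00..0x01] <- [8c f9]
D3: mem[0x00..0x03] <- [e9 8d 8c f9]
D4: mem[0x1c..0x1f] <- [11 08 ea bd]
D5: mem[0x08..0x0c] <- [f9 a0 4d 83 4e]
query mem[0x0b]=0x83, mem[0x1d]=0x08, mem[0x0c]=0x4e, mem[0x10]=0x4d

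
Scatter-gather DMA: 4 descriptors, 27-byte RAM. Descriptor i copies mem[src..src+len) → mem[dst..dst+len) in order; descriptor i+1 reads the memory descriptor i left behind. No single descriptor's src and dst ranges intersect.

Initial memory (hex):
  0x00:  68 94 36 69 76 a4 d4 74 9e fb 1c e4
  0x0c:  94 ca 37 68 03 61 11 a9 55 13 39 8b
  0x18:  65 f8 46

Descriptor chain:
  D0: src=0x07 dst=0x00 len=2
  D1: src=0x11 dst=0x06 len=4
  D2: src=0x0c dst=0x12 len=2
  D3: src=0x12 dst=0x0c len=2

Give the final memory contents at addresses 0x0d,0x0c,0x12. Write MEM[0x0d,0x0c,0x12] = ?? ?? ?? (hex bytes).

MEM[0x0d,0x0c,0x12] = ca 94 94

#0 dst[0x00+2] := {0x74,0x9e}
#1 dst[0x06+4] := {0x61,0x11,0xa9,0x55}
#2 dst[0x12+2] := {0x94,0xca}
#3 dst[0x0c+2] := {0x94,0xca}
query mem[0x0d]=0xca, mem[0x0c]=0x94, mem[0x12]=0x94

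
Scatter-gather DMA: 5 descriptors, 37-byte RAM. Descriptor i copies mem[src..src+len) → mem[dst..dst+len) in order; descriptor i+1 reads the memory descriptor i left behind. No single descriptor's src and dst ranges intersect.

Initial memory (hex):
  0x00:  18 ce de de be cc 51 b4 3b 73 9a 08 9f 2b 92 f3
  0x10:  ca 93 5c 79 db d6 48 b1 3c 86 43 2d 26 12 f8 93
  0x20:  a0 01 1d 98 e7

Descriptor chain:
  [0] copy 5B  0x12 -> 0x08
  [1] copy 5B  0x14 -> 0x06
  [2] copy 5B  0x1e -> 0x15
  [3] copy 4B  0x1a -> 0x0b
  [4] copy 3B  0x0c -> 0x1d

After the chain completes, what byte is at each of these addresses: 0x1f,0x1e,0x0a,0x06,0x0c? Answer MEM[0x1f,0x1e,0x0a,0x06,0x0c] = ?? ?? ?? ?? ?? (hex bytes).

D0: mem[0x08..0x0c] <- [5c 79 db d6 48]
D1: mem[0x06..0x0a] <- [db d6 48 b1 3c]
D2: mem[0x15..0x19] <- [f8 93 a0 01 1d]
D3: mem[0x0b..0x0e] <- [43 2d 26 12]
D4: mem[0x1d..0x1f] <- [2d 26 12]
query mem[0x1f]=0x12, mem[0x1e]=0x26, mem[0x0a]=0x3c, mem[0x06]=0xdb, mem[0x0c]=0x2d

MEM[0x1f,0x1e,0x0a,0x06,0x0c] = 12 26 3c db 2d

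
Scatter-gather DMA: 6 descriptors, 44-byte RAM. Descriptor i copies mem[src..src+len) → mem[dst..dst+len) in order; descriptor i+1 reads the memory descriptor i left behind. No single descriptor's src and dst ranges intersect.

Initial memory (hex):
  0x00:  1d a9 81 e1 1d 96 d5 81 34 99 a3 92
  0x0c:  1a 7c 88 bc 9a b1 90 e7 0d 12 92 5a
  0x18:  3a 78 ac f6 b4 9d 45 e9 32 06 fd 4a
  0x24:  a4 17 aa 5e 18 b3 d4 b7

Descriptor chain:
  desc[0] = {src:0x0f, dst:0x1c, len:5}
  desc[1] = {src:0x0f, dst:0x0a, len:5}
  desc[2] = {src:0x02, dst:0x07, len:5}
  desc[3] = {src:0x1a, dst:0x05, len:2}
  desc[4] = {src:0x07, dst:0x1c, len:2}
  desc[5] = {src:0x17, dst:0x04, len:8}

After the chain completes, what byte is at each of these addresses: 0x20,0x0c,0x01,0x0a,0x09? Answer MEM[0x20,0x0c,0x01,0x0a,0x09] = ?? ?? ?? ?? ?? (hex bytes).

  after D0: wrote 5B at 0x1c = bc9ab190e7
  after D1: wrote 5B at 0x0a = bc9ab190e7
  after D2: wrote 5B at 0x07 = 81e11d96d5
  after D3: wrote 2B at 0x05 = acf6
  after D4: wrote 2B at 0x1c = 81e1
  after D5: wrote 8B at 0x04 = 5a3a78acf681e1b1
query mem[0x20]=0xe7, mem[0x0c]=0xb1, mem[0x01]=0xa9, mem[0x0a]=0xe1, mem[0x09]=0x81

MEM[0x20,0x0c,0x01,0x0a,0x09] = e7 b1 a9 e1 81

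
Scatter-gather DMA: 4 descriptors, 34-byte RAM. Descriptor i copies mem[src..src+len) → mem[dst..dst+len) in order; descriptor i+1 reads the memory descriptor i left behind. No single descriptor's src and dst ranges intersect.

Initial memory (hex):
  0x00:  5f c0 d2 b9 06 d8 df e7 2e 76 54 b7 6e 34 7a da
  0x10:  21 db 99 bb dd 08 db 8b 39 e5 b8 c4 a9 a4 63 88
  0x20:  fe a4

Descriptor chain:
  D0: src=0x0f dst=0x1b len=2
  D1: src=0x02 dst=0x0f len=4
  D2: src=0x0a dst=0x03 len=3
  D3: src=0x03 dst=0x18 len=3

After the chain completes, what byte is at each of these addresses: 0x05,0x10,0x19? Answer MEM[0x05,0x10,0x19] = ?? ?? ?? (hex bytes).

MEM[0x05,0x10,0x19] = 6e b9 b7

#0 dst[0x1b+2] := {0xda,0x21}
#1 dst[0x0f+4] := {0xd2,0xb9,0x06,0xd8}
#2 dst[0x03+3] := {0x54,0xb7,0x6e}
#3 dst[0x18+3] := {0x54,0xb7,0x6e}
query mem[0x05]=0x6e, mem[0x10]=0xb9, mem[0x19]=0xb7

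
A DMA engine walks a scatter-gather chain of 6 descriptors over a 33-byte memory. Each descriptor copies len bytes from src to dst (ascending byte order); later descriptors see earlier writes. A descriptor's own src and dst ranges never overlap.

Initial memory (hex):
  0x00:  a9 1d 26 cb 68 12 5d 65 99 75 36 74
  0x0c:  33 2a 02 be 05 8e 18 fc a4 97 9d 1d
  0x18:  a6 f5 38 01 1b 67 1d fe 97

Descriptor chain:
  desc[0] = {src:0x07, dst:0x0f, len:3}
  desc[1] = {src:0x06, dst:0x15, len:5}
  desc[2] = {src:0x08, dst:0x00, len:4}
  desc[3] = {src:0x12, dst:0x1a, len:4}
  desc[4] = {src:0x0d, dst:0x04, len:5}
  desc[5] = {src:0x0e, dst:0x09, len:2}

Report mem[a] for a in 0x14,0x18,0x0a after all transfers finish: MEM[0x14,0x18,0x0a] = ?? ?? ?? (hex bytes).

MEM[0x14,0x18,0x0a] = a4 75 65

  after D0: wrote 3B at 0x0f = 659975
  after D1: wrote 5B at 0x15 = 5d65997536
  after D2: wrote 4B at 0x00 = 99753674
  after D3: wrote 4B at 0x1a = 18fca45d
  after D4: wrote 5B at 0x04 = 2a02659975
  after D5: wrote 2B at 0x09 = 0265
query mem[0x14]=0xa4, mem[0x18]=0x75, mem[0x0a]=0x65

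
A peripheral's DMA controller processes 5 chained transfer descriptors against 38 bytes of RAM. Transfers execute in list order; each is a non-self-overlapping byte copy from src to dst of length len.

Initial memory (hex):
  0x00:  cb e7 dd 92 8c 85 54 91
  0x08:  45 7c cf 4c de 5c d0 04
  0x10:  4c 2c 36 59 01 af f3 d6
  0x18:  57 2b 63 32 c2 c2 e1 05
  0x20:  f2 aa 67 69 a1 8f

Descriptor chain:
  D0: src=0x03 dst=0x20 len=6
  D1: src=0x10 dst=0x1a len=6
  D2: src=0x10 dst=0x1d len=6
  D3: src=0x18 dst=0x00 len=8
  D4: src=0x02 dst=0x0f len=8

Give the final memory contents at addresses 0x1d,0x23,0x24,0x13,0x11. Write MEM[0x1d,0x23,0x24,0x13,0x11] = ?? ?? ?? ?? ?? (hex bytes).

MEM[0x1d,0x23,0x24,0x13,0x11] = 4c 54 91 2c 36

[0] 0x03->0x20 len=6 : 92 8c 85 54 91 45
[1] 0x10->0x1a len=6 : 4c 2c 36 59 01 af
[2] 0x10->0x1d len=6 : 4c 2c 36 59 01 af
[3] 0x18->0x00 len=8 : 57 2b 4c 2c 36 4c 2c 36
[4] 0x02->0x0f len=8 : 4c 2c 36 4c 2c 36 45 7c
query mem[0x1d]=0x4c, mem[0x23]=0x54, mem[0x24]=0x91, mem[0x13]=0x2c, mem[0x11]=0x36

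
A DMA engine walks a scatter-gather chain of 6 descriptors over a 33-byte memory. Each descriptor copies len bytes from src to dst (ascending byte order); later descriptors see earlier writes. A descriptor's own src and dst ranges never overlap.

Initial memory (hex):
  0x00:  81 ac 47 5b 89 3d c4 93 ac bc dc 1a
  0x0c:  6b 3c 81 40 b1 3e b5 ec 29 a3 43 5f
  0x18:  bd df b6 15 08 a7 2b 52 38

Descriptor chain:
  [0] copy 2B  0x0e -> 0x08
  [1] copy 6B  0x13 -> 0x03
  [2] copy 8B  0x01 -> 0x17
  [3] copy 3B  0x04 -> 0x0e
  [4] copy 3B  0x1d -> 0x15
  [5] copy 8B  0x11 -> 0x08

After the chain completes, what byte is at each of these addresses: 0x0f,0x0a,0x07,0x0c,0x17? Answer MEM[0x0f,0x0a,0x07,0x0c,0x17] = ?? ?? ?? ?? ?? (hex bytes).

D0: mem[0x08..0x09] <- [81 40]
D1: mem[0x03..0x08] <- [ec 29 a3 43 5f bd]
D2: mem[0x17..0x1e] <- [ac 47 ec 29 a3 43 5f bd]
D3: mem[0x0e..0x10] <- [29 a3 43]
D4: mem[0x15..0x17] <- [5f bd 52]
D5: mem[0x08..0x0f] <- [3e b5 ec 29 5f bd 52 47]
query mem[0x0f]=0x47, mem[0x0a]=0xec, mem[0x07]=0x5f, mem[0x0c]=0x5f, mem[0x17]=0x52

MEM[0x0f,0x0a,0x07,0x0c,0x17] = 47 ec 5f 5f 52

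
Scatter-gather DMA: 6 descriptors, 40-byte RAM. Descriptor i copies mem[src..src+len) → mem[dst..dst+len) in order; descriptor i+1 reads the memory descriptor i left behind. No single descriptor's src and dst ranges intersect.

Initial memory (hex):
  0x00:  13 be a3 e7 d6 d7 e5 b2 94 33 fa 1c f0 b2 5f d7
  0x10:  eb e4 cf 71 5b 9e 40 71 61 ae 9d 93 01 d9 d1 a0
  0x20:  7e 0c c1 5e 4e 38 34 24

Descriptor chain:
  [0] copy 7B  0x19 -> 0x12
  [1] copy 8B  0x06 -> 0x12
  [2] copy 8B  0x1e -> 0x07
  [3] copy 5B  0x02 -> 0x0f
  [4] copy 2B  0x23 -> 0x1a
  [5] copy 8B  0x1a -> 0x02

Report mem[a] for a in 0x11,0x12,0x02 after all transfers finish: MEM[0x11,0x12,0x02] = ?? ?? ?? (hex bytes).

[0] 0x19->0x12 len=7 : ae 9d 93 01 d9 d1 a0
[1] 0x06->0x12 len=8 : e5 b2 94 33 fa 1c f0 b2
[2] 0x1e->0x07 len=8 : d1 a0 7e 0c c1 5e 4e 38
[3] 0x02->0x0f len=5 : a3 e7 d6 d7 e5
[4] 0x23->0x1a len=2 : 5e 4e
[5] 0x1a->0x02 len=8 : 5e 4e 01 d9 d1 a0 7e 0c
query mem[0x11]=0xd6, mem[0x12]=0xd7, mem[0x02]=0x5e

MEM[0x11,0x12,0x02] = d6 d7 5e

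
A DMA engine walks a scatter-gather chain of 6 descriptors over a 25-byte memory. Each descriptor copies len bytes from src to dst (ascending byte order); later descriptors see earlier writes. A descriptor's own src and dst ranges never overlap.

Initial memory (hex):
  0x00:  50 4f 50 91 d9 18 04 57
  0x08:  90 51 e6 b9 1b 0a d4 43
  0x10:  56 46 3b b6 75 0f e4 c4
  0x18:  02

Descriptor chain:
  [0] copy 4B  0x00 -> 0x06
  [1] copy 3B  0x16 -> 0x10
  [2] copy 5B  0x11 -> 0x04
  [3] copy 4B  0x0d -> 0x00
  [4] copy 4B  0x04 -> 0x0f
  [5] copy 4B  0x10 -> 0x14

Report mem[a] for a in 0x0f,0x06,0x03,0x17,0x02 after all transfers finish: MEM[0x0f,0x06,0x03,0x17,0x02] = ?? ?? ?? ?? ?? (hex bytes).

[0] 0x00->0x06 len=4 : 50 4f 50 91
[1] 0x16->0x10 len=3 : e4 c4 02
[2] 0x11->0x04 len=5 : c4 02 b6 75 0f
[3] 0x0d->0x00 len=4 : 0a d4 43 e4
[4] 0x04->0x0f len=4 : c4 02 b6 75
[5] 0x10->0x14 len=4 : 02 b6 75 b6
query mem[0x0f]=0xc4, mem[0x06]=0xb6, mem[0x03]=0xe4, mem[0x17]=0xb6, mem[0x02]=0x43

MEM[0x0f,0x06,0x03,0x17,0x02] = c4 b6 e4 b6 43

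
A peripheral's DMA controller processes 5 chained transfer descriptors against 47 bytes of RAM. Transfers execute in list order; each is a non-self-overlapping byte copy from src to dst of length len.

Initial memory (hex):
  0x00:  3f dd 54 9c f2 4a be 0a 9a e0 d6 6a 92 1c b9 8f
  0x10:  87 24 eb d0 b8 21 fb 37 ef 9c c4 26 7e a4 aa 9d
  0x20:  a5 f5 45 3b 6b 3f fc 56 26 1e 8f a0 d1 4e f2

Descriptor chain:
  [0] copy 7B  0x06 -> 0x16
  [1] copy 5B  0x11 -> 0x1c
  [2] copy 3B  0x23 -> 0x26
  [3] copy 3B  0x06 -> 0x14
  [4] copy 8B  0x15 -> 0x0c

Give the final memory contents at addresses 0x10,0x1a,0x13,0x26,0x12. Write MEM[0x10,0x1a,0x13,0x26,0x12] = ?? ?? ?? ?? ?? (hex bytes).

  after D0: wrote 7B at 0x16 = be0a9ae0d66a92
  after D1: wrote 5B at 0x1c = 24ebd0b821
  after D2: wrote 3B at 0x26 = 3b6b3f
  after D3: wrote 3B at 0x14 = be0a9a
  after D4: wrote 8B at 0x0c = 0a9a0a9ae0d66a24
query mem[0x10]=0xe0, mem[0x1a]=0xd6, mem[0x13]=0x24, mem[0x26]=0x3b, mem[0x12]=0x6a

MEM[0x10,0x1a,0x13,0x26,0x12] = e0 d6 24 3b 6a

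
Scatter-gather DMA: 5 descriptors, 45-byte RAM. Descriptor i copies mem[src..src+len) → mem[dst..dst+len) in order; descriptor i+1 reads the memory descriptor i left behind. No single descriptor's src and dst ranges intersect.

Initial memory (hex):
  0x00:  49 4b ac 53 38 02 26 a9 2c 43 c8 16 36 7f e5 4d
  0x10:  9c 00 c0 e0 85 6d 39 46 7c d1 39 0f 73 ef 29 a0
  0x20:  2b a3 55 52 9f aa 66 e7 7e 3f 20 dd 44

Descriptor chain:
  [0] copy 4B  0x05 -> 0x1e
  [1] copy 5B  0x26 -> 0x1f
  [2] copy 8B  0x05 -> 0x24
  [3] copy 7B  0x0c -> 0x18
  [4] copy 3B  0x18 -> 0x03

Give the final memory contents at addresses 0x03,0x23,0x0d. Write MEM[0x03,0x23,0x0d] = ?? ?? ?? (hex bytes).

D0: mem[0x1e..0x21] <- [02 26 a9 2c]
D1: mem[0x1f..0x23] <- [66 e7 7e 3f 20]
D2: mem[0x24..0x2b] <- [02 26 a9 2c 43 c8 16 36]
D3: mem[0x18..0x1e] <- [36 7f e5 4d 9c 00 c0]
D4: mem[0x03..0x05] <- [36 7f e5]
query mem[0x03]=0x36, mem[0x23]=0x20, mem[0x0d]=0x7f

MEM[0x03,0x23,0x0d] = 36 20 7f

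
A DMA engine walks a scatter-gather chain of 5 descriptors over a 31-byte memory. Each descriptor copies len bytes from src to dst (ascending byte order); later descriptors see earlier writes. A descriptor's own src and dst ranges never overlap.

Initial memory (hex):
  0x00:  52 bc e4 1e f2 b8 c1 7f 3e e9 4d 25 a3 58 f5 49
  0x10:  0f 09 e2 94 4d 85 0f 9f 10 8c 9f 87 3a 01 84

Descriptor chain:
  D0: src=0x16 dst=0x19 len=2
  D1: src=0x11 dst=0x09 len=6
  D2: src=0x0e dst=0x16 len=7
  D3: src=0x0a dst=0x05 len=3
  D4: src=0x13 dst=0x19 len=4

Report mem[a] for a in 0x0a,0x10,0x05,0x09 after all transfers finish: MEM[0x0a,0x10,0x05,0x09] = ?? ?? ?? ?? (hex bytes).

D0: mem[0x19..0x1a] <- [0f 9f]
D1: mem[0x09..0x0e] <- [09 e2 94 4d 85 0f]
D2: mem[0x16..0x1c] <- [0f 49 0f 09 e2 94 4d]
D3: mem[0x05..0x07] <- [e2 94 4d]
D4: mem[0x19..0x1c] <- [94 4d 85 0f]
query mem[0x0a]=0xe2, mem[0x10]=0x0f, mem[0x05]=0xe2, mem[0x09]=0x09

MEM[0x0a,0x10,0x05,0x09] = e2 0f e2 09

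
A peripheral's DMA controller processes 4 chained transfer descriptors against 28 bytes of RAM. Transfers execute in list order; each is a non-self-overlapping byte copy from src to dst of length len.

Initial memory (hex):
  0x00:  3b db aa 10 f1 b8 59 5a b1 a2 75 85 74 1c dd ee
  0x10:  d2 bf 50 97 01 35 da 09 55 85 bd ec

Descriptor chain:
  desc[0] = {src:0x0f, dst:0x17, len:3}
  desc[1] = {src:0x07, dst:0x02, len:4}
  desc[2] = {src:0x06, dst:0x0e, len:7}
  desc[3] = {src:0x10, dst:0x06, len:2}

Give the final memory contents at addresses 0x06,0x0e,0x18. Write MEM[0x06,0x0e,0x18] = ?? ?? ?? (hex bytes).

MEM[0x06,0x0e,0x18] = b1 59 d2

  after D0: wrote 3B at 0x17 = eed2bf
  after D1: wrote 4B at 0x02 = 5ab1a275
  after D2: wrote 7B at 0x0e = 595ab1a2758574
  after D3: wrote 2B at 0x06 = b1a2
query mem[0x06]=0xb1, mem[0x0e]=0x59, mem[0x18]=0xd2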